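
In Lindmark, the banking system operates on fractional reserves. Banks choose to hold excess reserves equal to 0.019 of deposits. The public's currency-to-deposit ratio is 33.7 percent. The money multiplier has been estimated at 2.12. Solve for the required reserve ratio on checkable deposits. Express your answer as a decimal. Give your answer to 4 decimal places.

0.2747

Using m = 2.12. Since m = (1 + c)/(c + rr + e), the denominator satisfies c + rr + e = (1 + c)/m = (1 + 0.337) / 2.12 ≈ 0.630660.
With c = 0.337 and e = 0.019, the required reserve ratio on checkable deposits is 0.630660 − 0.337 − 0.019 = 0.27466.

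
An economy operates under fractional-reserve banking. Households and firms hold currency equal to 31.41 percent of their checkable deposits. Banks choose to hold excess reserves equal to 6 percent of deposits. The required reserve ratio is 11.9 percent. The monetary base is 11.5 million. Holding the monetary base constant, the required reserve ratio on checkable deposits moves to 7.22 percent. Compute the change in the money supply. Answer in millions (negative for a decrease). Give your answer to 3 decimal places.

Initially m₁ = (1 + 0.3141) / (0.119 + 0.06 + 0.3141) ≈ 2.664977, so M₁ = 2.664977 × 11.5 ≈ 30.6472 million.
After the change m₂ = (1 + 0.3141) / (0.0722 + 0.06 + 0.3141) ≈ 2.944432, so M₂ = 2.944432 × 11.5 ≈ 33.861 million.
ΔM = M₂ − M₁ = 33.861 − 30.6472 = 3.2138 million.

3.214 million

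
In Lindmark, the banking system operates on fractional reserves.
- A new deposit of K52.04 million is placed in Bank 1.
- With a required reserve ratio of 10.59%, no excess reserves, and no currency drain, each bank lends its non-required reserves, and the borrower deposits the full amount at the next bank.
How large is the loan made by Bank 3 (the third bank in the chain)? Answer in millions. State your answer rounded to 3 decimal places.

Each bank lends a fraction (1 − rr) = 0.8941 of the deposit it receives, so Bank 3 receives 52.04·0.8941^2 and lends 52.04·0.8941^3 ≈ 37.1959 million.

K37.196 million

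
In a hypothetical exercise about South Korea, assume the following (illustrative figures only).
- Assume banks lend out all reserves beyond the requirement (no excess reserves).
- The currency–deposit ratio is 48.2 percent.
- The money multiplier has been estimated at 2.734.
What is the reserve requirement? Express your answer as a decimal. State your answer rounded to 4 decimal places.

0.0601

Using m = 2.734. Since m = (1 + c)/(c + rr + e), the denominator satisfies c + rr + e = (1 + c)/m = (1 + 0.482) / 2.734 ≈ 0.542063.
With c = 0.482 and e = 0, the reserve requirement is 0.542063 − 0.482 − 0 = 0.060063.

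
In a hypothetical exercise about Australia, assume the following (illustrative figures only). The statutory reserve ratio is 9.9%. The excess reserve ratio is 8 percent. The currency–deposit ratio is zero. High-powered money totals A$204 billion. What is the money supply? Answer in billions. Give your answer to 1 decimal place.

A$1139.7 billion

The money multiplier is m = 1 / (rr + e) = 1 / (0.099 + 0.08) ≈ 5.58659.
So M = m × MB = 5.58659 × 204 ≈ 1139.6644 billion.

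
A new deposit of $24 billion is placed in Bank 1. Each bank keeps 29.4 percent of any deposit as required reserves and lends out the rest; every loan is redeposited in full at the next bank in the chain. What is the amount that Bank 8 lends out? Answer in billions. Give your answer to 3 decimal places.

Each bank lends a fraction (1 − rr) = 0.7060 of the deposit it receives, so Bank 8 receives 24·0.7060^7 and lends 24·0.7060^8 ≈ 1.4813 billion.

$1.481 billion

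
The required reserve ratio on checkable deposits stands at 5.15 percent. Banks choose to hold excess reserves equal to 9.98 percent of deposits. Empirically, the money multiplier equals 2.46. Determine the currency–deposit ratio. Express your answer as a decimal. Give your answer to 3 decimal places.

Using m = 2.46. From m = (1 + c)/(c + rr + e), rearranging gives 1 + c = m·(c + rr + e), so c·(1 − m) = m·(rr + e) − 1.
Hence c = [m·(rr + e) − 1]/(1 − m) = [2.46 × (0.0515 + 0.0998) − 1] / (1 − 2.46) ≈ 0.430001.

0.430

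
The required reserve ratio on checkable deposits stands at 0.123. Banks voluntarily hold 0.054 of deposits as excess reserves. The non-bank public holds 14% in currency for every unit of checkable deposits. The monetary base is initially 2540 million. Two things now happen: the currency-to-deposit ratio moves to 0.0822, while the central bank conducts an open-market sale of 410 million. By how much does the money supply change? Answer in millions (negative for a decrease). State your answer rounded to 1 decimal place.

-241.3 million

Before: m₁ = (1 + 0.14) / (0.123 + 0.054 + 0.14) ≈ 3.596215, MB₁ = 2540, so M₁ = 3.596215 × 2540 = 9134.3861 million.
After: m₂ = (1 + 0.0822) / (0.123 + 0.054 + 0.0822) ≈ 4.175154, MB₂ = 2540 − 410 = 2130, so M₂ = 4.175154 × 2130 ≈ 8893.078 million.
ΔM = M₂ − M₁ = 8893.078 − 9134.3861 = -241.3081 million.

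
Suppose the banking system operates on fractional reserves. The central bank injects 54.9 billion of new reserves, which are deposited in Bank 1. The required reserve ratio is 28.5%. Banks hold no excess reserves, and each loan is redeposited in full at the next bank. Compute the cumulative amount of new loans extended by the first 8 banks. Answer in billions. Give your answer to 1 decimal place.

Bank i lends (1 − rr)^i of the original deposit: Bank 1 lends 54.9·0.7150 = 39.2535, Bank 2 lends 54.9·0.7150² ≈ 28.0663, and so on.
Summing a geometric series: total = 54.9·[0.7150·(1 − 0.7150^8) / (1 − 0.7150)] ≈ 128.3239 billion.

128.3 billion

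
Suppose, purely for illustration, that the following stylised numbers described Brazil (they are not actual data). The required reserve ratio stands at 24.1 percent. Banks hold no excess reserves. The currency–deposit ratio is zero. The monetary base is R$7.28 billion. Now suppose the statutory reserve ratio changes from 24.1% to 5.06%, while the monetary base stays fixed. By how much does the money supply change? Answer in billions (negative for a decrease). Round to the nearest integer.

Initially m₁ = 1 / (0.241) ≈ 4.1494, so M₁ = 4.1494 × 7.28 ≈ 30.2076 billion.
After the change m₂ = 1 / (0.0506) ≈ 19.7628, so M₂ = 19.7628 × 7.28 ≈ 143.8732 billion.
ΔM = M₂ − M₁ = 143.8732 − 30.2076 = 113.6656 billion.

R$114 billion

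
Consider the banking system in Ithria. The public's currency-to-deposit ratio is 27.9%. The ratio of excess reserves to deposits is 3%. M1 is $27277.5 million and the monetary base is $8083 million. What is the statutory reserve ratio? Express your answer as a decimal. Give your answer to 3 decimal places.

0.070

Using m = M/MB = 27277.5/8083 ≈ 3.374675. Since m = (1 + c)/(c + rr + e), the denominator satisfies c + rr + e = (1 + c)/m = (1 + 0.279) / 3.374675 ≈ 0.378999.
With c = 0.279 and e = 0.03, the statutory reserve ratio is 0.378999 − 0.279 − 0.03 = 0.069999.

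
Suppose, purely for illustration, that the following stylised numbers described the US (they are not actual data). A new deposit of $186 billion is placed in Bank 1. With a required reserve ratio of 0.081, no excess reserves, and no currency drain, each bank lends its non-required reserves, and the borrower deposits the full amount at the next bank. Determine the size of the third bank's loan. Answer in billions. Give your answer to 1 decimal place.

Each bank lends a fraction (1 − rr) = 0.9190 of the deposit it receives, so Bank 3 receives 186·0.9190^2 and lends 186·0.9190^3 ≈ 144.3642 billion.

$144.4 billion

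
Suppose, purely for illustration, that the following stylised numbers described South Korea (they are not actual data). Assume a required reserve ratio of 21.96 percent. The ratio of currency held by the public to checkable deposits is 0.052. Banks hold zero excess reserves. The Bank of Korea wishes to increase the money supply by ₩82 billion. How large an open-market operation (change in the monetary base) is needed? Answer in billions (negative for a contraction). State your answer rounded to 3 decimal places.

The money multiplier is m = (1 + c) / (rr + c) = (1 + 0.052) / (0.2196 + 0.052) ≈ 3.873343.
ΔMB = ΔM / m = (+82) / 3.873343 ≈ 21.1703 billion.

₩21.170 billion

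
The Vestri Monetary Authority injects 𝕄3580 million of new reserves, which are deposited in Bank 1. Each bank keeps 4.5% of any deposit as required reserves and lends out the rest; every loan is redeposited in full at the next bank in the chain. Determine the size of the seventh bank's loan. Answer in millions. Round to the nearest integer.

𝕄2594 million

Each bank lends a fraction (1 − rr) = 0.9550 of the deposit it receives, so Bank 7 receives 3580·0.9550^6 and lends 3580·0.9550^7 ≈ 2593.6217 million.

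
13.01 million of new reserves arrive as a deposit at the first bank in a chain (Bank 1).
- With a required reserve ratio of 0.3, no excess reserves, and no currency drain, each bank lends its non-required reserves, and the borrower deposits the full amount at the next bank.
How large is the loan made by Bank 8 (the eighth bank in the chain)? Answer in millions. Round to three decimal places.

Each bank lends a fraction (1 − rr) = 0.7000 of the deposit it receives, so Bank 8 receives 13.01·0.7000^7 and lends 13.01·0.7000^8 ≈ 0.7500 million.

0.750 million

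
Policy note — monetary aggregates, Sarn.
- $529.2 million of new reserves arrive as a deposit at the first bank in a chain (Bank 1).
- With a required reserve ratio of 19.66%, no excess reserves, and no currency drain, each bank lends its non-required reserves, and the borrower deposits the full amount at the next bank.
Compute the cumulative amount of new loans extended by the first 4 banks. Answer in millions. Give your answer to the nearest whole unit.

$1262 million

Bank i lends (1 − rr)^i of the original deposit: Bank 1 lends 529.2·0.8034 ≈ 425.1593, Bank 2 lends 529.2·0.8034² ≈ 341.5730, and so on.
Summing a geometric series: total = 529.2·[0.8034·(1 − 0.8034^4) / (1 − 0.8034)] ≈ 1261.6208 million.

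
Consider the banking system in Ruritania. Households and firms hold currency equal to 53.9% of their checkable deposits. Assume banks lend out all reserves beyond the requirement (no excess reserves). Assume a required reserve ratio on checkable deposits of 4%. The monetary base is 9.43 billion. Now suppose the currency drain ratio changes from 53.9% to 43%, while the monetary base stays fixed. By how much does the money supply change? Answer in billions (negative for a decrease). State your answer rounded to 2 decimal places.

3.63 billion

Initially m₁ = (1 + 0.539) / (0.04 + 0.539) ≈ 2.6580, so M₁ = 2.6580 × 9.43 ≈ 25.0649 billion.
After the change m₂ = (1 + 0.43) / (0.04 + 0.43) ≈ 3.0426, so M₂ = 3.0426 × 9.43 ≈ 28.6917 billion.
ΔM = M₂ − M₁ = 28.6917 − 25.0649 = 3.6268 billion.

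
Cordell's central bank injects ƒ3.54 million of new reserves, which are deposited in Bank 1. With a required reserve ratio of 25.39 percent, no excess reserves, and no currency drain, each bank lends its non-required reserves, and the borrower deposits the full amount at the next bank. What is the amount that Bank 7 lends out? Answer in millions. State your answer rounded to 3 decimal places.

Each bank lends a fraction (1 − rr) = 0.7461 of the deposit it receives, so Bank 7 receives 3.54·0.7461^6 and lends 3.54·0.7461^7 ≈ 0.4556 million.

ƒ0.456 million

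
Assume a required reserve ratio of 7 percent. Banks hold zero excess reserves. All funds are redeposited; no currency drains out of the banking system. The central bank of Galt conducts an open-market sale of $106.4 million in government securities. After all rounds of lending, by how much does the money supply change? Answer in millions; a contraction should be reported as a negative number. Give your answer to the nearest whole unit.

-1520 million

The simple money multiplier is m = 1/rr = 1/0.07 ≈ 14.2857.
An open-market sale reduces the monetary base by 106.4 million, so ΔM = m × ΔMB = 14.2857 × (−106.4) ≈ -1519.9985 million.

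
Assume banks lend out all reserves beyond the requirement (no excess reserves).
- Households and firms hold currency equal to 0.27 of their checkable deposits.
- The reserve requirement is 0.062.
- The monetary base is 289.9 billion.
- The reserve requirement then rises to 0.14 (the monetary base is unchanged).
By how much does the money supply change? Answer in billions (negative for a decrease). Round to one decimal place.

Initially m₁ = (1 + 0.27) / (0.062 + 0.27) ≈ 3.82530, so M₁ = 3.82530 × 289.9 ≈ 1108.9545 billion.
After the change m₂ = (1 + 0.27) / (0.14 + 0.27) ≈ 3.09756, so M₂ = 3.09756 × 289.9 ≈ 897.9826 billion.
ΔM = M₂ − M₁ = 897.9826 − 1108.9545 = -210.9719 billion.

-211.0 billion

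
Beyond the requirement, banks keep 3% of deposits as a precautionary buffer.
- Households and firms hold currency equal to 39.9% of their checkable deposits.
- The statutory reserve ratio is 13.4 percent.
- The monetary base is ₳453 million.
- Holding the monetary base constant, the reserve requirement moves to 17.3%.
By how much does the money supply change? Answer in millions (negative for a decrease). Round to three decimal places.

-72.925 million

Initially m₁ = (1 + 0.399) / (0.134 + 0.03 + 0.399) ≈ 2.4849023, so M₁ = 2.4849023 × 453 ≈ 1125.6607 million.
After the change m₂ = (1 + 0.399) / (0.173 + 0.03 + 0.399) ≈ 2.3239203, so M₂ = 2.3239203 × 453 ≈ 1052.7359 million.
ΔM = M₂ − M₁ = 1052.7359 − 1125.6607 = -72.9248 million.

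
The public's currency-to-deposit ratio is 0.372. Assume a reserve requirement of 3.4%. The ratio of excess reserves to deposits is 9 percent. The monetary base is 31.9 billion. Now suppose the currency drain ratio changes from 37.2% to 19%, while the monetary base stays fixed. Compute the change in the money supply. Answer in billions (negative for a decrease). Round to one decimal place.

32.7 billion

Initially m₁ = (1 + 0.372) / (0.034 + 0.09 + 0.372) ≈ 2.7661, so M₁ = 2.7661 × 31.9 ≈ 88.2386 billion.
After the change m₂ = (1 + 0.19) / (0.034 + 0.09 + 0.19) ≈ 3.7898, so M₂ = 3.7898 × 31.9 ≈ 120.8946 billion.
ΔM = M₂ − M₁ = 120.8946 − 88.2386 = 32.656 billion.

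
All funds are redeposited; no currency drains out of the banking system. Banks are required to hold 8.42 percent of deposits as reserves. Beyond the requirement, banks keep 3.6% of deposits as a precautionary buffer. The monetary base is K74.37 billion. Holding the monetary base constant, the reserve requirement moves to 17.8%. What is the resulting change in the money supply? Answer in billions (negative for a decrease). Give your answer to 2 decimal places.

Initially m₁ = 1 / (0.0842 + 0.036) ≈ 8.31947, so M₁ = 8.31947 × 74.37 ≈ 618.719 billion.
After the change m₂ = 1 / (0.178 + 0.036) ≈ 4.67290, so M₂ = 4.67290 × 74.37 ≈ 347.5236 billion.
ΔM = M₂ − M₁ = 347.5236 − 618.719 = -271.1954 billion.

-271.20 billion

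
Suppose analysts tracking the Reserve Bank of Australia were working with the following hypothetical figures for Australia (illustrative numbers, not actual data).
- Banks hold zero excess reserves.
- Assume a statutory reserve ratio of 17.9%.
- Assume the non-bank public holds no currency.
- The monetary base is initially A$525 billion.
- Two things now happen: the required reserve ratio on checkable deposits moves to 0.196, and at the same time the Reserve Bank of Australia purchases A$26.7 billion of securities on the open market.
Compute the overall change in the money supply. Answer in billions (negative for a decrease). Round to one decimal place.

-118.2 billion

Before: m₁ = 1 / (0.179) ≈ 5.58659, MB₁ = 525, so M₁ = 5.58659 × 525 ≈ 2932.9597 billion.
After: m₂ = 1 / (0.196) ≈ 5.10204, MB₂ = 525 + 26.7 = 551.7, so M₂ = 5.10204 × 551.7 ≈ 2814.7955 billion.
ΔM = M₂ − M₁ = 2814.7955 − 2932.9597 = -118.1642 billion.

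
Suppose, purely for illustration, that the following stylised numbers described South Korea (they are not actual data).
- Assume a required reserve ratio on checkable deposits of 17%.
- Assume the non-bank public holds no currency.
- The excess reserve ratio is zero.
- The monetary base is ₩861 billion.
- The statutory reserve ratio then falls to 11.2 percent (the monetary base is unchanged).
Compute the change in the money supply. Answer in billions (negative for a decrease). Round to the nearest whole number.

₩2623 billion

Initially m₁ = 1 / (0.17) ≈ 5.8824, so M₁ = 5.8824 × 861 = 5064.7464 billion.
After the change m₂ = 1 / (0.112) ≈ 8.9286, so M₂ = 8.9286 × 861 = 7687.5246 billion.
ΔM = M₂ − M₁ = 7687.5246 − 5064.7464 = 2622.7782 billion.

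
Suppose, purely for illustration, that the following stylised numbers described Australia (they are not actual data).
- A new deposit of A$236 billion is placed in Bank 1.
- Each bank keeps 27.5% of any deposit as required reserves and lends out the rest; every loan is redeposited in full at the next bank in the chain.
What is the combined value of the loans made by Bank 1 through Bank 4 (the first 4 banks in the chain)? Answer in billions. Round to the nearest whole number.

A$450 billion

Bank i lends (1 − rr)^i of the original deposit: Bank 1 lends 236·0.7250 = 171.1000, Bank 2 lends 236·0.7250² = 124.0475, and so on.
Summing a geometric series: total = 236·[0.7250·(1 − 0.7250^4) / (1 − 0.7250)] ≈ 450.2844 billion.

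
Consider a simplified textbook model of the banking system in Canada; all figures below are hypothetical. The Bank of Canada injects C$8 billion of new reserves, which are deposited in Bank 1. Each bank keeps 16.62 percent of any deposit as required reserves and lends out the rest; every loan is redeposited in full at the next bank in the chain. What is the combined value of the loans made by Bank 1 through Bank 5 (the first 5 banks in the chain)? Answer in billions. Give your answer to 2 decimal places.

C$23.96 billion

Bank i lends (1 − rr)^i of the original deposit: Bank 1 lends 8·0.8338 = 6.6704, Bank 2 lends 8·0.8338² ≈ 5.5618, and so on.
Summing a geometric series: total = 8·[0.8338·(1 − 0.8338^5) / (1 − 0.8338)] ≈ 23.9603 billion.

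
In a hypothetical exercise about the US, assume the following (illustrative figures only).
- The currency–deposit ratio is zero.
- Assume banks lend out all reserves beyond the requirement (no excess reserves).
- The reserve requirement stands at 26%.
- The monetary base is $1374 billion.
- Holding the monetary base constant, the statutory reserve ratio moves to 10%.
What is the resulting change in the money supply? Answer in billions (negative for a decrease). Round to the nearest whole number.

$8455 billion

Initially m₁ = 1 / (0.26) ≈ 3.84615, so M₁ = 3.84615 × 1374 = 5284.6101 billion.
After the change m₂ = 1 / (0.1) = 10, so M₂ = 10 × 1374 = 13740 billion.
ΔM = M₂ − M₁ = 13740 − 5284.6101 = 8455.3899 billion.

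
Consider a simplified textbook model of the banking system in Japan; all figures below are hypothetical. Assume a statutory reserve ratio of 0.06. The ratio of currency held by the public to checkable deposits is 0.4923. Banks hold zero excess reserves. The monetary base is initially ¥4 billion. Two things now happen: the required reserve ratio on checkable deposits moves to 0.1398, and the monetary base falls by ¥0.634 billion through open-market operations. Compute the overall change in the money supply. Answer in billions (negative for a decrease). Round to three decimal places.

-2.861 billion

Before: m₁ = (1 + 0.4923) / (0.06 + 0.4923) ≈ 2.70197, MB₁ = 4, so M₁ = 2.70197 × 4 ≈ 10.8079 billion.
After: m₂ = (1 + 0.4923) / (0.1398 + 0.4923) ≈ 2.36086, MB₂ = 4 − 0.634 = 3.366, so M₂ = 2.36086 × 3.366 ≈ 7.9467 billion.
ΔM = M₂ − M₁ = 7.9467 − 10.8079 = -2.8612 billion.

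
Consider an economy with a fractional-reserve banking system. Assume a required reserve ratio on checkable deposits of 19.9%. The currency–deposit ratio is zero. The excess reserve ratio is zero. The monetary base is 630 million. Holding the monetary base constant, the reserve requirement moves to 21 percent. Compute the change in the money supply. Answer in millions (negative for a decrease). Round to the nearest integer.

Initially m₁ = 1 / (0.199) ≈ 5.0251, so M₁ = 5.0251 × 630 = 3165.813 million.
After the change m₂ = 1 / (0.21) ≈ 4.7619, so M₂ = 4.7619 × 630 = 2999.997 million.
ΔM = M₂ − M₁ = 2999.997 − 3165.813 = -165.816 million.

-166 million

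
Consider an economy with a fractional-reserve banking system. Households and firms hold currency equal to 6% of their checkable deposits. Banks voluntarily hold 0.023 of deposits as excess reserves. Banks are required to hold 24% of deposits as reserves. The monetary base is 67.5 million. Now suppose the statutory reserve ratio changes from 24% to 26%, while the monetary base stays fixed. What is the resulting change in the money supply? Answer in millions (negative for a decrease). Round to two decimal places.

Initially m₁ = (1 + 0.06) / (0.24 + 0.023 + 0.06) ≈ 3.28173, so M₁ = 3.28173 × 67.5 ≈ 221.5168 million.
After the change m₂ = (1 + 0.06) / (0.26 + 0.023 + 0.06) ≈ 3.09038, so M₂ = 3.09038 × 67.5 ≈ 208.6007 million.
ΔM = M₂ − M₁ = 208.6007 − 221.5168 = -12.9161 million.

-12.92 million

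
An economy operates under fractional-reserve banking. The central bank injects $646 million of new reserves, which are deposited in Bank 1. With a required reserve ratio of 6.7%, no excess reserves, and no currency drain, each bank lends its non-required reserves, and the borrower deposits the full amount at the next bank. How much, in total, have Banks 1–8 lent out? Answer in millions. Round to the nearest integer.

$3831 million

Bank i lends (1 − rr)^i of the original deposit: Bank 1 lends 646·0.9330 = 602.7180, Bank 2 lends 646·0.9330² ≈ 562.3359, and so on.
Summing a geometric series: total = 646·[0.9330·(1 − 0.9330^8) / (1 − 0.9330)] ≈ 3830.5272 million.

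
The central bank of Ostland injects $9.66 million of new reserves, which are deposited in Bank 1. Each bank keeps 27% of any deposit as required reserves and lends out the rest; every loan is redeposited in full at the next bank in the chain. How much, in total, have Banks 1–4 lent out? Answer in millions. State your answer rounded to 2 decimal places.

$18.70 million

Bank i lends (1 − rr)^i of the original deposit: Bank 1 lends 9.66·0.7300 = 7.0518, Bank 2 lends 9.66·0.7300² ≈ 5.1478, and so on.
Summing a geometric series: total = 9.66·[0.7300·(1 − 0.7300^4) / (1 − 0.7300)] ≈ 18.7008 million.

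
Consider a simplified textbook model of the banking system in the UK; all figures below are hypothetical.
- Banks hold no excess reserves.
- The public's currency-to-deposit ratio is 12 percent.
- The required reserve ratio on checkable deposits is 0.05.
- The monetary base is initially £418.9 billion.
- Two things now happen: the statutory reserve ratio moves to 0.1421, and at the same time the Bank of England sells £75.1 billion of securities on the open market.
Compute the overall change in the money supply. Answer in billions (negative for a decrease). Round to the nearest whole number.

Before: m₁ = (1 + 0.12) / (0.05 + 0.12) ≈ 6.5882, MB₁ = 418.9, so M₁ = 6.5882 × 418.9 ≈ 2759.797 billion.
After: m₂ = (1 + 0.12) / (0.1421 + 0.12) ≈ 4.2732, MB₂ = 418.9 − 75.1 = 343.8, so M₂ = 4.2732 × 343.8 ≈ 1469.1262 billion.
ΔM = M₂ − M₁ = 1469.1262 − 2759.797 = -1290.6708 billion.

-1291 billion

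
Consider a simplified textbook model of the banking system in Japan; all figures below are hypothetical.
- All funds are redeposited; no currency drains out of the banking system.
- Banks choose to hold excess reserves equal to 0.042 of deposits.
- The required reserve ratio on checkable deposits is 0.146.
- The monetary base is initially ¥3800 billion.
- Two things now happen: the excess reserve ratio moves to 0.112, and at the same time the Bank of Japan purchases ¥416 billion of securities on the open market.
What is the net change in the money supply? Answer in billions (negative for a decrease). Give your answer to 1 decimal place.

-3871.7 billion

Before: m₁ = 1 / (0.146 + 0.042) ≈ 5.319149, MB₁ = 3800, so M₁ = 5.319149 × 3800 = 20212.7662 billion.
After: m₂ = 1 / (0.146 + 0.112) ≈ 3.875969, MB₂ = 3800 + 416 = 4216, so M₂ = 3.875969 × 4216 ≈ 16341.0853 billion.
ΔM = M₂ − M₁ = 16341.0853 − 20212.7662 = -3871.6809 billion.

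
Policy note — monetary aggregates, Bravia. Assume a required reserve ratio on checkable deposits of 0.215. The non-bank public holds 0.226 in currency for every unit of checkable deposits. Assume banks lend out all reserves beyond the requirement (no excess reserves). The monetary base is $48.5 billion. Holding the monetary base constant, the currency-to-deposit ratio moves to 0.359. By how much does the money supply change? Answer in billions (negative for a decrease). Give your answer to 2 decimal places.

-20.00 billion

Initially m₁ = (1 + 0.226) / (0.215 + 0.226) ≈ 2.78005, so M₁ = 2.78005 × 48.5 ≈ 134.8324 billion.
After the change m₂ = (1 + 0.359) / (0.215 + 0.359) ≈ 2.36760, so M₂ = 2.36760 × 48.5 = 114.8286 billion.
ΔM = M₂ − M₁ = 114.8286 − 134.8324 = -20.0038 billion.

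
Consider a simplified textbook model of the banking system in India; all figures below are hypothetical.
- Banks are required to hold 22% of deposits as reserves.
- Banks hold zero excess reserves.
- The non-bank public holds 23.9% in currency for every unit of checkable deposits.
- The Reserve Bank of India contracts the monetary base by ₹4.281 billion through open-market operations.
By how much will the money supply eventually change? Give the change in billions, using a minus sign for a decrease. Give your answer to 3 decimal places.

-11.556 billion

The money multiplier is m = (1 + c) / (rr + c) = (1 + 0.239) / (0.22 + 0.239) ≈ 2.69935.
The sale removes 4.281 billion of base, so ΔM = m × ΔMB = 2.69935 × (−4.281) ≈ -11.5559 billion.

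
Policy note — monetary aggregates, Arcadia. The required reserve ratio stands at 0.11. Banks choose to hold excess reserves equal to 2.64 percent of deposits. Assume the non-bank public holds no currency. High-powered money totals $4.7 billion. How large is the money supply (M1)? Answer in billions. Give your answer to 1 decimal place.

The money multiplier is m = 1 / (rr + e) = 1 / (0.11 + 0.0264) ≈ 7.3314.
So M = m × MB = 7.3314 × 4.7 ≈ 34.4576 billion.

$34.5 billion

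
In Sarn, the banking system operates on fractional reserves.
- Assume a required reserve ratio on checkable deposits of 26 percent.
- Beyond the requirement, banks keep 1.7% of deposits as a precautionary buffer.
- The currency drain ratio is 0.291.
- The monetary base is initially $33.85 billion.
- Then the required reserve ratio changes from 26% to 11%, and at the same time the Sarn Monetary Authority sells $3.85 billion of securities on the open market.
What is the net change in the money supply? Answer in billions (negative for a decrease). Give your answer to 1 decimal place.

$15.7 billion

Before: m₁ = (1 + 0.291) / (0.26 + 0.017 + 0.291) ≈ 2.2729, MB₁ = 33.85, so M₁ = 2.2729 × 33.85 ≈ 76.9377 billion.
After: m₂ = (1 + 0.291) / (0.11 + 0.017 + 0.291) ≈ 3.0885, MB₂ = 33.85 − 3.85 = 30, so M₂ = 3.0885 × 30 = 92.655 billion.
ΔM = M₂ − M₁ = 92.655 − 76.9377 = 15.7173 billion.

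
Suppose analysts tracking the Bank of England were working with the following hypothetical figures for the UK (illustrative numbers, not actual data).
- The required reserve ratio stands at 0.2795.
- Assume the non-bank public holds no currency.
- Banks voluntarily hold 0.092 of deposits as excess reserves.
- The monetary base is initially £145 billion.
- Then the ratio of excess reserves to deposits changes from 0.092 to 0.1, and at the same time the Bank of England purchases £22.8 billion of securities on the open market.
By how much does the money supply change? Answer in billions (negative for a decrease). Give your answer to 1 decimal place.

£51.9 billion

Before: m₁ = 1 / (0.2795 + 0.092) ≈ 2.69179, MB₁ = 145, so M₁ = 2.69179 × 145 ≈ 390.3096 billion.
After: m₂ = 1 / (0.2795 + 0.1) ≈ 2.63505, MB₂ = 145 + 22.8 = 167.8, so M₂ = 2.63505 × 167.8 ≈ 442.1614 billion.
ΔM = M₂ − M₁ = 442.1614 − 390.3096 = 51.8518 billion.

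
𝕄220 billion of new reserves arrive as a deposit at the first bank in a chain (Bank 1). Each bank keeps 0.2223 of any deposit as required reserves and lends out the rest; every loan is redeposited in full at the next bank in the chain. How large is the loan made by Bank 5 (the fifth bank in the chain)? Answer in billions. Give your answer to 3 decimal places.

Each bank lends a fraction (1 − rr) = 0.7777 of the deposit it receives, so Bank 5 receives 220·0.7777^4 and lends 220·0.7777^5 ≈ 62.5869 billion.

𝕄62.587 billion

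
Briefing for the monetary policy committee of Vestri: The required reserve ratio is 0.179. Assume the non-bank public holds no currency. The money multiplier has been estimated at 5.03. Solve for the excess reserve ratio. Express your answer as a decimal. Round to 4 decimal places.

0.0198

Using m = 5.03. Since m = (1 + c)/(c + rr + e), the denominator satisfies c + rr + e = (1 + c)/m = (1 + 0) / 5.03 ≈ 0.198807.
With c = 0 and rr = 0.179, the excess reserve ratio is 0.198807 − 0 − 0.179 = 0.019807.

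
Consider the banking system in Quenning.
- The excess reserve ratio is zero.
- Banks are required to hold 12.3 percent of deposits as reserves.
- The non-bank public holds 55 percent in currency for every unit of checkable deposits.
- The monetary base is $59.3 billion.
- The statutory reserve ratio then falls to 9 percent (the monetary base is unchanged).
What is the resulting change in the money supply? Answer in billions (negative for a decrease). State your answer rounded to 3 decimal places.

$7.042 billion

Initially m₁ = (1 + 0.55) / (0.123 + 0.55) ≈ 2.303120, so M₁ = 2.303120 × 59.3 ≈ 136.575 billion.
After the change m₂ = (1 + 0.55) / (0.09 + 0.55) = 2.421875, so M₂ = 2.421875 × 59.3 ≈ 143.6172 billion.
ΔM = M₂ − M₁ = 143.6172 − 136.575 = 7.0422 billion.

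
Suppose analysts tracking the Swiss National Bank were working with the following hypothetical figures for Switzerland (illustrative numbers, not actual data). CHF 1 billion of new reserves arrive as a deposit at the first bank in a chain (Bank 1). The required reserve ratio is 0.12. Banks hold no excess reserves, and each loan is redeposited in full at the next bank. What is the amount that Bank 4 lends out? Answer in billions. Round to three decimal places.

Each bank lends a fraction (1 − rr) = 0.8800 of the deposit it receives, so Bank 4 receives 1·0.8800^3 and lends 1·0.8800^4 ≈ 0.5997 billion.

CHF 0.600 billion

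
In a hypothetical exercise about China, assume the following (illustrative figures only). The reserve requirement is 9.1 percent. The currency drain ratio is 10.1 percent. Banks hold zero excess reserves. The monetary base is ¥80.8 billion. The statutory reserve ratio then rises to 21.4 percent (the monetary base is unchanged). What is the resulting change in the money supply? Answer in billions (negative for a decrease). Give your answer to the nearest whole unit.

Initially m₁ = (1 + 0.101) / (0.091 + 0.101) ≈ 5.7344, so M₁ = 5.7344 × 80.8 ≈ 463.3395 billion.
After the change m₂ = (1 + 0.101) / (0.214 + 0.101) ≈ 3.4952, so M₂ = 3.4952 × 80.8 ≈ 282.4122 billion.
ΔM = M₂ − M₁ = 282.4122 − 463.3395 = -180.9273 billion.

-181 billion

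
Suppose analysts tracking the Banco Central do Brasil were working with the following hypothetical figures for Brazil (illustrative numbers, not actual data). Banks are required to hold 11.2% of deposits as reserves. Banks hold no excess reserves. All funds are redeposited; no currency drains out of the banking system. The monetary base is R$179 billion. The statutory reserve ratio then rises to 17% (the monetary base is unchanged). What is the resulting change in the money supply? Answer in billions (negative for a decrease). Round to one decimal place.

Initially m₁ = 1 / (0.112) ≈ 8.92857, so M₁ = 8.92857 × 179 ≈ 1598.214 billion.
After the change m₂ = 1 / (0.17) ≈ 5.88235, so M₂ = 5.88235 × 179 ≈ 1052.9407 billion.
ΔM = M₂ − M₁ = 1052.9407 − 1598.214 = -545.2733 billion.

-545.3 billion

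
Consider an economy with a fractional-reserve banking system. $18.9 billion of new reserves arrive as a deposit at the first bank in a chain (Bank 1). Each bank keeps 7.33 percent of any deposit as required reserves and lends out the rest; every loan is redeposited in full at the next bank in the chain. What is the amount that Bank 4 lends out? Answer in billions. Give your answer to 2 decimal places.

Each bank lends a fraction (1 − rr) = 0.9267 of the deposit it receives, so Bank 4 receives 18.9·0.9267^3 and lends 18.9·0.9267^4 ≈ 13.9386 billion.

$13.94 billion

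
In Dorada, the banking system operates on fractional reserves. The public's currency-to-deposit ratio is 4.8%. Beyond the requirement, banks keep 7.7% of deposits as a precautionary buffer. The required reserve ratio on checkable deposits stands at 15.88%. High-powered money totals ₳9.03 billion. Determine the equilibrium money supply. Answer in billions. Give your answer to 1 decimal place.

The money multiplier is m = (1 + c) / (rr + e + c) = (1 + 0.048) / (0.1588 + 0.077 + 0.048) ≈ 3.6927.
So M = m × MB = 3.6927 × 9.03 ≈ 33.3451 billion.

₳33.3 billion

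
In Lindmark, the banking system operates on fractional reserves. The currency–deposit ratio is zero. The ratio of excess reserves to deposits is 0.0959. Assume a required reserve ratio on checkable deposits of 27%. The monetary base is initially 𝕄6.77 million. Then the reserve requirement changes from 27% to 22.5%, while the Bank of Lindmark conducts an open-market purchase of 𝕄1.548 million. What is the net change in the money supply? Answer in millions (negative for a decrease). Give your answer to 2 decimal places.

𝕄7.42 million

Before: m₁ = 1 / (0.27 + 0.0959) ≈ 2.7330, MB₁ = 6.77, so M₁ = 2.7330 × 6.77 ≈ 18.5024 million.
After: m₂ = 1 / (0.225 + 0.0959) ≈ 3.1162, MB₂ = 6.77 + 1.548 = 8.318, so M₂ = 3.1162 × 8.318 ≈ 25.9206 million.
ΔM = M₂ − M₁ = 25.9206 − 18.5024 = 7.4182 million.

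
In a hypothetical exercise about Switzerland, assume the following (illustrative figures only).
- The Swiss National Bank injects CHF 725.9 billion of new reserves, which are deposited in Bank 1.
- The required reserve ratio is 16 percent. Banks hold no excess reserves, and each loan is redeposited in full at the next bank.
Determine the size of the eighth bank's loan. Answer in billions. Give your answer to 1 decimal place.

Each bank lends a fraction (1 − rr) = 0.8400 of the deposit it receives, so Bank 8 receives 725.9·0.8400^7 and lends 725.9·0.8400^8 ≈ 179.9331 billion.

CHF 179.9 billion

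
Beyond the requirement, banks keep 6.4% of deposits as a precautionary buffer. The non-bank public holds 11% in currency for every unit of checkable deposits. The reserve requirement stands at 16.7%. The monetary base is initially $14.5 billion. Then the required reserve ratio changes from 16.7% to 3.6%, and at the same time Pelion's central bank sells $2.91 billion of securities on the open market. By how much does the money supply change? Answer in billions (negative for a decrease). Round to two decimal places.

$14.06 billion

Before: m₁ = (1 + 0.11) / (0.167 + 0.064 + 0.11) ≈ 3.25513, MB₁ = 14.5, so M₁ = 3.25513 × 14.5 ≈ 47.1994 billion.
After: m₂ = (1 + 0.11) / (0.036 + 0.064 + 0.11) ≈ 5.28571, MB₂ = 14.5 − 2.91 = 11.59, so M₂ = 5.28571 × 11.59 ≈ 61.2614 billion.
ΔM = M₂ − M₁ = 61.2614 − 47.1994 = 14.062 billion.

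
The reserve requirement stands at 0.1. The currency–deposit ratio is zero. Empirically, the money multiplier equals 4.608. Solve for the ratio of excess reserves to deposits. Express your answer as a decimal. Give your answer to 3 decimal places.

Using m = 4.608. Since m = (1 + c)/(c + rr + e), the denominator satisfies c + rr + e = (1 + c)/m = (1 + 0) / 4.608 ≈ 0.217014.
With c = 0 and rr = 0.1, the ratio of excess reserves to deposits is 0.217014 − 0 − 0.1 = 0.117014.

0.117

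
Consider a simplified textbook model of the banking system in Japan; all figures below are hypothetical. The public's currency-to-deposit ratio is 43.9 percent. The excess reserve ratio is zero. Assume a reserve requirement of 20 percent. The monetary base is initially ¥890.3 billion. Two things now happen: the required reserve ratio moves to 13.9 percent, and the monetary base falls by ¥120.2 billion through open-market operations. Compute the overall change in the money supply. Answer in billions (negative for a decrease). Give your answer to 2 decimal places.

-87.66 billion

Before: m₁ = (1 + 0.439) / (0.2 + 0.439) ≈ 2.251956, MB₁ = 890.3, so M₁ = 2.251956 × 890.3 ≈ 2004.9164 billion.
After: m₂ = (1 + 0.439) / (0.139 + 0.439) ≈ 2.489619, MB₂ = 890.3 − 120.2 = 770.1, so M₂ = 2.489619 × 770.1 ≈ 1917.2556 billion.
ΔM = M₂ − M₁ = 1917.2556 − 2004.9164 = -87.6608 billion.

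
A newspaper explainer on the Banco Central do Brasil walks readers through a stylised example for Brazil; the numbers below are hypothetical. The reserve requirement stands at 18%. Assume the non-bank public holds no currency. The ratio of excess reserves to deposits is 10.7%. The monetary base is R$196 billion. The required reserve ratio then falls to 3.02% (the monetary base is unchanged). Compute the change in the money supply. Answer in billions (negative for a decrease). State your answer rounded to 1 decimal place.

Initially m₁ = 1 / (0.18 + 0.107) ≈ 3.48432, so M₁ = 3.48432 × 196 ≈ 682.9267 billion.
After the change m₂ = 1 / (0.0302 + 0.107) ≈ 7.28863, so M₂ = 7.28863 × 196 ≈ 1428.5715 billion.
ΔM = M₂ − M₁ = 1428.5715 − 682.9267 = 745.6448 billion.

R$745.6 billion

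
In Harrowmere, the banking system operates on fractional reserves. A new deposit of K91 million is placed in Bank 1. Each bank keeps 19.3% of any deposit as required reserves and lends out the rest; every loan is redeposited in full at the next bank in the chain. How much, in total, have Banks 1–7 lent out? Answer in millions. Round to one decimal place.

Bank i lends (1 − rr)^i of the original deposit: Bank 1 lends 91·0.8070 = 73.4370, Bank 2 lends 91·0.8070² ≈ 59.2637, and so on.
Summing a geometric series: total = 91·[0.8070·(1 − 0.8070^7) / (1 − 0.8070)] ≈ 295.6877 million.

K295.7 million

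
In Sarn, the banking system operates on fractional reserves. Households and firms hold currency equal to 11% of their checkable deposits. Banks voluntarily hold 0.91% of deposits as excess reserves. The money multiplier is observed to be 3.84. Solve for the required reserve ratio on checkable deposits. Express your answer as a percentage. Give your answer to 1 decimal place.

17.0%

Using m = 3.84. Since m = (1 + c)/(c + rr + e), the denominator satisfies c + rr + e = (1 + c)/m = (1 + 0.11) / 3.84 ≈ 0.289063.
With c = 0.11 and e = 0.0091, the required reserve ratio on checkable deposits is 0.289063 − 0.11 − 0.0091 = 0.169963.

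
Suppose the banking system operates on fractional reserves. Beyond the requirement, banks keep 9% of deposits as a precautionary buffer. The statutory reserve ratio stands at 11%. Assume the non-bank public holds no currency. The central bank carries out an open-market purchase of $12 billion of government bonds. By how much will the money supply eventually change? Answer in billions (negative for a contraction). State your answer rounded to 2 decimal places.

$60.00 billion

The money multiplier is m = 1 / (rr + e) = 1 / (0.11 + 0.09) = 5.
The purchase adds 12 billion of base, so ΔM = m × ΔMB = 5 × (+12) = 60 billion.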